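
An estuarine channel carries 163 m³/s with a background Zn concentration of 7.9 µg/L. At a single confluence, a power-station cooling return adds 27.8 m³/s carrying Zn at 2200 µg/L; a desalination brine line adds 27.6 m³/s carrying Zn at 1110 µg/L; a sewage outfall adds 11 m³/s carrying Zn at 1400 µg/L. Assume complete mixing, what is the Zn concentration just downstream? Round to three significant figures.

After mixing, C = (163.0·7.900 + 27.80·2200 + 27.60·1110 + 11.00·1400) / 229.4 = 108500/229.4 = 472.9 µg/L.

473 µg/L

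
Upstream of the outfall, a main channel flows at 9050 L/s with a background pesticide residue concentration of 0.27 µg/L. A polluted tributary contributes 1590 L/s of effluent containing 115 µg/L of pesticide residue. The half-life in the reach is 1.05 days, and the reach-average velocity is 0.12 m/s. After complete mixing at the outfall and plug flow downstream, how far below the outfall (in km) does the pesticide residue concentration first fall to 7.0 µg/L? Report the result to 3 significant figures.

14.3 km

Conservation of mass: C = (9050·0.2700 + 1590·115.0) / 10640 = 185300/10640 = 17.41 µg/L.
Half-life 1.05 d → k = ln 2 / 1.05 = 0.6601 d⁻¹.
Set 17.41·exp(−k·t) = 7.0 → t = ln(17.41/7.0)/k = 119300 s = 33.14 h.
Distance = v·t = 0.12·119300 = 14310 m = 14.31 km.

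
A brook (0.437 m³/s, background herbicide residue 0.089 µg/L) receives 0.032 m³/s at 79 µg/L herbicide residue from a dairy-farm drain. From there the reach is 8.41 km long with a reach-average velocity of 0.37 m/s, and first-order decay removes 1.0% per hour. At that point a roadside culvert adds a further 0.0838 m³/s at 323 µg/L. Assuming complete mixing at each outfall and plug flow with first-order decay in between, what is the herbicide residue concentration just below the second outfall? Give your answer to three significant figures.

Mass balance: C = (0.4370·0.08900 + 0.03200·79.00) / 0.4690 = 2.567/0.4690 = 5.473 µg/L; combined flow 0.4690 m³/s.
Travel time t = 8.41·1000 / 0.37 = 22730 s = 6.314 h.
1.0%/h lost → k = −ln(1 − 0.01) = 0.01005 h⁻¹.
Decay over the reach: 5.473·exp(−kt) = 5.473·0.9385 = 5.137 µg/L.
At the second outfall, C = (0.4690·5.137 + 0.08380·323.0) / (0.4690 + 0.08380) = 53.32 µg/L.

53.3 µg/L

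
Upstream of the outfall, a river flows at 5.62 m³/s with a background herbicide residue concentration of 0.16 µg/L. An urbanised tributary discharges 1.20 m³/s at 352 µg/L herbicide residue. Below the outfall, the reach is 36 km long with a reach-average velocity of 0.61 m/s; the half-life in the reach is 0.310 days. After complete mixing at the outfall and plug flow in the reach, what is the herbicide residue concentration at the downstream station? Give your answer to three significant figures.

13.5 µg/L

Conservation of mass: C = (5.620·0.1600 + 1.200·352.0) / 6.820 = 423.3/6.820 = 62.07 µg/L.
Travel time t = 36·1000 / 0.61 = 59020 s = 16.39 h.
Half-life 0.310 d → k = ln 2 / 0.310 = 2.236 d⁻¹.
First-order decay: C = 62.07·exp(−k·t) = 62.07·0.2171 = 13.48 µg/L.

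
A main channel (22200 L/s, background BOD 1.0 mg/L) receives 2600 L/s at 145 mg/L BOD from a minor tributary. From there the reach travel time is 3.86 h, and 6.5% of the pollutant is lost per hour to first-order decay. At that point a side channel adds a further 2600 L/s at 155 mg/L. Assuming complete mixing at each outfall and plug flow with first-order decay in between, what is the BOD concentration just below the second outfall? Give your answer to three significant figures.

Mass balance: C = (22200·1.000 + 2600·145.0) / 24800 = 399200/24800 = 16.10 mg/L; combined flow 24800 L/s.
6.5%/h lost → k = −ln(1 − 0.065) = 0.06721 h⁻¹.
After decay, C = 16.10 × e^(−kt) = 16.10 × 0.7715 = 12.42 mg/L.
At the second outfall, C = (24800·12.42 + 2600·155.0) / (24800 + 2600) = 25.95 mg/L.

25.9 mg/L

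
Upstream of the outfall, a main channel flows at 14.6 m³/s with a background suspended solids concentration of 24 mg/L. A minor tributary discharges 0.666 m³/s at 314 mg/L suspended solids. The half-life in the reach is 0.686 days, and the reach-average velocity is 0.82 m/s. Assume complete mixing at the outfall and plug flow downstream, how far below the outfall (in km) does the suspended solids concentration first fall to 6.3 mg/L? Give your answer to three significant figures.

123 km

After mixing, C = (14.60·24.00 + 0.6660·314.0) / 15.27 = 559.5/15.27 = 36.65 mg/L.
Half-life 0.686 d → k = ln 2 / 0.686 = 1.010 d⁻¹.
Set 36.65·exp(−k·t) = 6.3 → t = ln(36.65/6.3)/k = 150600 s = 41.83 h.
Distance = v·t = 0.82·150600 = 123500 m = 123.5 km.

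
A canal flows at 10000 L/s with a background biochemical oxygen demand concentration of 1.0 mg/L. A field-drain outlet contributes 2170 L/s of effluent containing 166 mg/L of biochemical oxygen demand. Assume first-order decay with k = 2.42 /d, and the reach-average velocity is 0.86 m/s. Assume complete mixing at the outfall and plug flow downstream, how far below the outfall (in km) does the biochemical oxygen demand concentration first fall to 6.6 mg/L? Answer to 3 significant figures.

46.9 km

After mixing, C = (10000·1.000 + 2170·166.0) / 12170 = 370200/12170 = 30.42 mg/L.
Set 30.42·exp(−k·t) = 6.6 → t = ln(30.42/6.6)/k = 54560 s = 15.15 h.
Distance = v·t = 0.86·54560 = 46920 m = 46.92 km.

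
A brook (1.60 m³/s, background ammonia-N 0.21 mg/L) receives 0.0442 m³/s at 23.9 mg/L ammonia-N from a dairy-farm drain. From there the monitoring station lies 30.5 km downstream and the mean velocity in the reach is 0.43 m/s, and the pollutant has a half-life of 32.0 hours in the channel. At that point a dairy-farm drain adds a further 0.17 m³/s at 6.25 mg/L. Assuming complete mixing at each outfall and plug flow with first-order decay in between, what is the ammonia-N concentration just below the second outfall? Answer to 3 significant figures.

Flow-weighted average: C = (1.600·0.2100 + 0.04420·23.90) / 1.644 = 1.392/1.644 = 0.8468 mg/L; combined flow 1.644 m³/s.
Travel time t = 30.5·1000 / 0.43 = 70930 s = 19.70 h.
Half-life 32.0 h → k = ln 2 / 32.0 = 0.02166 h⁻¹ = 0.5199 d⁻¹.
Applying C = C₀e^(−kt): 0.8468 × 0.6526 = 0.5527 mg/L.
Second outfall: C = (1.644·0.5527 + 0.1700·6.250)/1.814 = 1.087 mg/L.

1.09 mg/L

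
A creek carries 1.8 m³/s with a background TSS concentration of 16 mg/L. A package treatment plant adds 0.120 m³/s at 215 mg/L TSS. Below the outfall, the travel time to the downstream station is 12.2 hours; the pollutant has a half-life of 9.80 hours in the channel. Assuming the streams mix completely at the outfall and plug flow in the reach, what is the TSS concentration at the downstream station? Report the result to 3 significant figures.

Conservation of mass: C = (1.800·16.00 + 0.1200·215.0) / 1.920 = 54.60/1.920 = 28.44 mg/L.
Half-life 9.80 h → k = ln 2 / 9.80 = 0.07073 h⁻¹ = 1.698 d⁻¹.
First-order decay: C = 28.44·exp(−k·t) = 28.44·0.4219 = 12.00 mg/L.

12.0 mg/L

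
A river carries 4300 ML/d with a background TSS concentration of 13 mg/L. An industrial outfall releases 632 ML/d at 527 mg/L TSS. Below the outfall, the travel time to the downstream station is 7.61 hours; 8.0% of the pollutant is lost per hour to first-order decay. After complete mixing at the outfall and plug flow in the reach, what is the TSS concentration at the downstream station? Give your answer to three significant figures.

Mixed concentration C = ΣQC/ΣQ = (4300·13.00 + 632.0·527.0) / 4932 = 389000/4932 = 78.87 mg/L.
8.0%/h lost → k = −ln(1 − 0.08) = 0.08338 h⁻¹.
First-order decay: C = 78.87·exp(−k·t) = 78.87·0.5302 = 41.81 mg/L.

41.8 mg/L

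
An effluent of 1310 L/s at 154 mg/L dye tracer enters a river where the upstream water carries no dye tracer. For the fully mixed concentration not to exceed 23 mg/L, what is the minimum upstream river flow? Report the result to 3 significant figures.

Set C_mix = 23: (Q·0 + 1310·154.0) / (Q + 1310) = 23
→ Q = 1310·(154.0 − 23)/(23 − 0) = 7461 L/s.

7460 L/s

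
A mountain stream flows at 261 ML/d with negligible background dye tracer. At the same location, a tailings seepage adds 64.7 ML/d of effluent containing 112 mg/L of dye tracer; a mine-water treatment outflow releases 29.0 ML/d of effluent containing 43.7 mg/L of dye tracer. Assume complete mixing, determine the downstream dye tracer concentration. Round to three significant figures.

24.0 mg/L

Conservation of mass: C = (261.0·0 + 64.70·112.0 + 29.00·43.70) / 354.7 = 8514/354.7 = 24.00 mg/L.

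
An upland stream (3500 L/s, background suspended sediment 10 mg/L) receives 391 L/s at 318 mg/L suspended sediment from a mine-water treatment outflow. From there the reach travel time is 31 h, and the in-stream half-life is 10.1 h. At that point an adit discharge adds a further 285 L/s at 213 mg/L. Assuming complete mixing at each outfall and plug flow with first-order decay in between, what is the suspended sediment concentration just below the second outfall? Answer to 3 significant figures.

After mixing, C = (3500·10.00 + 391.0·318.0) / 3891 = 159300/3891 = 40.95 mg/L; combined flow 3891 L/s.
Half-life 10.1 h → k = ln 2 / 10.1 = 0.06863 h⁻¹ = 1.647 d⁻¹.
Decay over the reach: 40.95·exp(−kt) = 40.95·0.1191 = 4.879 mg/L.
At the second outfall, C = (3891·4.879 + 285.0·213.0) / (3891 + 285.0) = 19.08 mg/L.

19.1 mg/L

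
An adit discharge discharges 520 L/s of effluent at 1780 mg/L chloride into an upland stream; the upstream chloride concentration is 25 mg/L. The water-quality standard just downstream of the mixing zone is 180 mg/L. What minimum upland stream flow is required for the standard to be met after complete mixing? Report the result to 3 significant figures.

Set C_mix = 180: (Q·25.00 + 520.0·1780) / (Q + 520.0) = 180
→ Q = 520.0·(1780 − 180)/(180 − 25.00) = 5368 L/s.

5370 L/s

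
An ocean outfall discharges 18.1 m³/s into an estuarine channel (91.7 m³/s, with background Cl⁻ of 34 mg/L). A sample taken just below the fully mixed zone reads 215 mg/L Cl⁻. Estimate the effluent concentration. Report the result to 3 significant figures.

Mass balance: 91.70·34.00 + 18.10·Cₑ = 109.8·215.0
→ Cₑ = (109.8·215.0 − 91.70·34.00) / 18.10 = 1132 mg/L.

1130 mg/L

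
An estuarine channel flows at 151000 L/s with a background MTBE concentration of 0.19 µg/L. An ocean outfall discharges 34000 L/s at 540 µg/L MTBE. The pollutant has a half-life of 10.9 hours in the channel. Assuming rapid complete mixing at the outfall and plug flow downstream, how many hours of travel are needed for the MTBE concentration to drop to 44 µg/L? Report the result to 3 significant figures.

After mixing, C = (151000·0.1900 + 34000·540.0) / 185000 = 18390000/185000 = 99.40 µg/L.
Half-life 10.9 h → k = ln 2 / 10.9 = 0.06359 h⁻¹ = 1.526 d⁻¹.
99.40·exp(−k·t) = 44 → t = ln(99.40/44)/k = 46140 s = 12.82 h.

12.8 h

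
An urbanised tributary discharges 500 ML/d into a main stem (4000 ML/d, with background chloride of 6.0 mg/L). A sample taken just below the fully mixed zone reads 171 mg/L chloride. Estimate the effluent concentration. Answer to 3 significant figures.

Mass balance: 4000·6.000 + 500.0·Cₑ = 4500·171.0
→ Cₑ = (4500·171.0 − 4000·6.000) / 500.0 = 1491 mg/L.

1490 mg/L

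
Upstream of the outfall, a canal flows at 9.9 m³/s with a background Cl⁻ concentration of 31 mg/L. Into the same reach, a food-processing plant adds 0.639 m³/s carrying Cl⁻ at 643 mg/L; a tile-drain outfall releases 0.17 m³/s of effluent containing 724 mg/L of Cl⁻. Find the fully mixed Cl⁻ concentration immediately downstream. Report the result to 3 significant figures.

78.5 mg/L

Mass balance: C = (9.900·31.00 + 0.6390·643.0 + 0.1700·724.0) / 10.71 = 840.9/10.71 = 78.52 mg/L.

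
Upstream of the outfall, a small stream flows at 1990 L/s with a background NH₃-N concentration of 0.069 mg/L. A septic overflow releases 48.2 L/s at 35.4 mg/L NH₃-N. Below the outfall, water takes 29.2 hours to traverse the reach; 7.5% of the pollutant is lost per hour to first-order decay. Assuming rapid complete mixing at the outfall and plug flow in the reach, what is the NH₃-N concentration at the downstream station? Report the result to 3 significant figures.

After mixing, C = (1990·0.06900 + 48.20·35.40) / 2038 = 1844/2038 = 0.9045 mg/L.
7.5%/h lost → k = −ln(1 − 0.075) = 0.07796 h⁻¹.
First-order decay: C = 0.9045·exp(−k·t) = 0.9045·0.1026 = 0.09284 mg/L.

0.0928 mg/L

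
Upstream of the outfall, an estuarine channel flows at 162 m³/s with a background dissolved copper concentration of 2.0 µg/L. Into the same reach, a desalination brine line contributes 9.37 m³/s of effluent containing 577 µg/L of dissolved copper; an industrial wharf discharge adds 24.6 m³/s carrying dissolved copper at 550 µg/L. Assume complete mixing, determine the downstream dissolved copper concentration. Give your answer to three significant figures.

98.3 µg/L

After mixing, C = (162.0·2.000 + 9.370·577.0 + 24.60·550.0) / 196.0 = 19260/196.0 = 98.28 µg/L.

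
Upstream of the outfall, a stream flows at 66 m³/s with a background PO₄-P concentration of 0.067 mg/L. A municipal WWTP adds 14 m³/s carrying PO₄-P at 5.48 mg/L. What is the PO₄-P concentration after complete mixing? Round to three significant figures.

1.01 mg/L

Conservation of mass: C = (66.00·0.06700 + 14.00·5.480) / 80.00 = 81.14/80.00 = 1.014 mg/L.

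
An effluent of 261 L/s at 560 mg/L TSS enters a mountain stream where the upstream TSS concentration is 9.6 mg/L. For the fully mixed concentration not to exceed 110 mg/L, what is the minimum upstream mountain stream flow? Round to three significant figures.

1170 L/s

Set C_mix = 110: (Q·9.600 + 261.0·560.0) / (Q + 261.0) = 110
→ Q = 261.0·(560.0 − 110)/(110 − 9.600) = 1170 L/s.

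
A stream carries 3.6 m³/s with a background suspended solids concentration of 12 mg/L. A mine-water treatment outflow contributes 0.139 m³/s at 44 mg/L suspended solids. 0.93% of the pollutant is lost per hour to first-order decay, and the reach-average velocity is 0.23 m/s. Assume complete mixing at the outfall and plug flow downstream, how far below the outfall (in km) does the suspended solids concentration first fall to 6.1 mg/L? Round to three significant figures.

Mass balance: C = (3.600·12.00 + 0.1390·44.00) / 3.739 = 49.32/3.739 = 13.19 mg/L.
0.93%/h lost → k = −ln(1 − 0.0093) = 0.009344 h⁻¹.
Set 13.19·exp(−k·t) = 6.1 → t = ln(13.19/6.1)/k = 297100 s = 82.53 h.
Distance = v·t = 0.23·297100 = 68340 m = 68.34 km.

68.3 km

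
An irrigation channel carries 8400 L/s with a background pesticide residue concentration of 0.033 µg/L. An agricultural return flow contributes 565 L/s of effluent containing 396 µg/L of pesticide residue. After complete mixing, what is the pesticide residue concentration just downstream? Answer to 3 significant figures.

25.0 µg/L

After mixing, C = (8400·0.03300 + 565.0·396.0) / 8965 = 224000/8965 = 24.99 µg/L.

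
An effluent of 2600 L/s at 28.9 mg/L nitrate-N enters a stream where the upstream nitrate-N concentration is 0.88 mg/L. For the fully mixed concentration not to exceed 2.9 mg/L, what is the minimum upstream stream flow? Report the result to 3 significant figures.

Set C_mix = 2.9: (Q·0.8800 + 2600·28.90) / (Q + 2600) = 2.9
→ Q = 2600·(28.90 − 2.9)/(2.9 − 0.8800) = 33470 L/s.

33500 L/s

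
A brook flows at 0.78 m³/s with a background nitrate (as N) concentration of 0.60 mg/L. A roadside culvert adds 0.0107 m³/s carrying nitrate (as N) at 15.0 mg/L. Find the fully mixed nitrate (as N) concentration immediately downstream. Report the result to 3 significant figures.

Mass balance: C = (0.7800·0.6000 + 0.01070·15.00) / 0.7907 = 0.6285/0.7907 = 0.7949 mg/L.

0.795 mg/L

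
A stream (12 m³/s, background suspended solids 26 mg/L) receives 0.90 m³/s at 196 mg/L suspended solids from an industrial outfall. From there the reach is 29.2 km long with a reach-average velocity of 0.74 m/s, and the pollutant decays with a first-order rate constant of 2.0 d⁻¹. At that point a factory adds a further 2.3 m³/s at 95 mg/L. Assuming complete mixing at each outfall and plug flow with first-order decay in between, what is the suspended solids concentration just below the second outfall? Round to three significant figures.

Conservation of mass: C = (12.00·26.00 + 0.9000·196.0) / 12.90 = 488.4/12.90 = 37.86 mg/L; combined flow 12.90 m³/s.
Travel time t = 29.2·1000 / 0.74 = 39460 s = 10.96 h.
First-order decay: C = 37.86·exp(−k·t) = 37.86·0.4012 = 15.19 mg/L.
At the second outfall, C = (12.90·15.19 + 2.300·95.00) / (12.90 + 2.300) = 27.26 mg/L.

27.3 mg/L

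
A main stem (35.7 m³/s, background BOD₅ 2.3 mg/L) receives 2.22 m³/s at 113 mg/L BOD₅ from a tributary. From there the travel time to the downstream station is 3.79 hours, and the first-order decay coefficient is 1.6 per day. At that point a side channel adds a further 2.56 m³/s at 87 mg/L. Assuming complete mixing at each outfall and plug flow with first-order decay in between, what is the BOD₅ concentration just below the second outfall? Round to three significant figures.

11.9 mg/L

Mass balance: C = (35.70·2.300 + 2.220·113.0) / 37.92 = 333.0/37.92 = 8.781 mg/L; combined flow 37.92 m³/s.
Decay over the reach: 8.781·exp(−kt) = 8.781·0.7767 = 6.820 mg/L.
Second outfall: C = (37.92·6.820 + 2.560·87.00)/40.48 = 11.89 mg/L.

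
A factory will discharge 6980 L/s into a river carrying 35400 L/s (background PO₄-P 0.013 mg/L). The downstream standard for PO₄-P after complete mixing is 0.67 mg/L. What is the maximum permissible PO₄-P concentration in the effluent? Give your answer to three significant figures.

4.00 mg/L

At the limit, (Qr·Cr + Qe·Cₑ)/(Qr + Qe) = 0.67:
Cₑ = (42380·0.67 − 35400·0.01300) / 6980 = 4.002 mg/L.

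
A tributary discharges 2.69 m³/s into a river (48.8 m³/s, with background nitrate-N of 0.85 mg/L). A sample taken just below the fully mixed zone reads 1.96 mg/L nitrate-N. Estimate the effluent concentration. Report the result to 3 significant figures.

Mass balance: 48.80·0.8500 + 2.690·Cₑ = 51.49·1.960
→ Cₑ = (51.49·1.960 − 48.80·0.8500) / 2.690 = 22.10 mg/L.

22.1 mg/L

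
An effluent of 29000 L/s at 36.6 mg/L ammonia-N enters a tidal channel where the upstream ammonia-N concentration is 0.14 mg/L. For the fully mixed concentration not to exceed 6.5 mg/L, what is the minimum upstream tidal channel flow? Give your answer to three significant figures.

137000 L/s

Set C_mix = 6.5: (Q·0.1400 + 29000·36.60) / (Q + 29000) = 6.5
→ Q = 29000·(36.60 − 6.5)/(6.5 − 0.1400) = 137200 L/s.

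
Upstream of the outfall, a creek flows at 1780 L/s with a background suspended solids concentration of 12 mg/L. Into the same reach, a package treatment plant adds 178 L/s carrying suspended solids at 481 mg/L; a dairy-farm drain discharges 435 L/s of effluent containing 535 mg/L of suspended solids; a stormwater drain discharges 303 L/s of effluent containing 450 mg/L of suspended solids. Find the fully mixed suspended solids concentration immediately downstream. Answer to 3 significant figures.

177 mg/L

Conservation of mass: C = (1780·12.00 + 178.0·481.0 + 435.0·535.0 + 303.0·450.0) / 2696 = 476100/2696 = 176.6 mg/L.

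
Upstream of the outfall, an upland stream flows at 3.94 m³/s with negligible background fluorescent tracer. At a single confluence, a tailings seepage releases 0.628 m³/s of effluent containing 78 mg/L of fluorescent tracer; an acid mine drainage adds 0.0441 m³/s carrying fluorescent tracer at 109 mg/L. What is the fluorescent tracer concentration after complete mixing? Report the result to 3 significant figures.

Flow-weighted average: C = (3.940·0 + 0.6280·78.00 + 0.04410·109.0) / 4.612 = 53.79/4.612 = 11.66 mg/L.

11.7 mg/L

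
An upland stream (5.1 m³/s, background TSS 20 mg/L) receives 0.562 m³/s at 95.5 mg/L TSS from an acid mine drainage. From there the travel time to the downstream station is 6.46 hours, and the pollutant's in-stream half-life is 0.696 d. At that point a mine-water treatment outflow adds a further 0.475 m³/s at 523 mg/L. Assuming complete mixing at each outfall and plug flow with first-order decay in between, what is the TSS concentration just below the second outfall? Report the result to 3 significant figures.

Mixed concentration C = ΣQC/ΣQ = (5.100·20.00 + 0.5620·95.50) / 5.662 = 155.7/5.662 = 27.49 mg/L; combined flow 5.662 m³/s.
Half-life 0.696 d → k = ln 2 / 0.696 = 0.9959 d⁻¹.
Decay over the reach: 27.49·exp(−kt) = 27.49·0.7649 = 21.03 mg/L.
At the second outfall, C = (5.662·21.03 + 0.4750·523.0) / (5.662 + 0.4750) = 59.88 mg/L.

59.9 mg/L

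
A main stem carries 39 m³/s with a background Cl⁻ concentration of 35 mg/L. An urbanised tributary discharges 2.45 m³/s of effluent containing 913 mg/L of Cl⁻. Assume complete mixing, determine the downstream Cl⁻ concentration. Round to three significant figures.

86.9 mg/L

Conservation of mass: C = (39.00·35.00 + 2.450·913.0) / 41.45 = 3602/41.45 = 86.90 mg/L.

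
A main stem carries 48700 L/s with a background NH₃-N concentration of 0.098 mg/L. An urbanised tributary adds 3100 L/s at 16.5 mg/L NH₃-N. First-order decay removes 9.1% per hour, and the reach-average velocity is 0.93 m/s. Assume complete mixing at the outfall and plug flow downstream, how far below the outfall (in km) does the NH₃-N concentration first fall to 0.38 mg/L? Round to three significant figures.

36.6 km

Mass balance: C = (48700·0.09800 + 3100·16.50) / 51800 = 55920/51800 = 1.080 mg/L.
9.1%/h lost → k = −ln(1 − 0.091) = 0.09541 h⁻¹.
Set 1.080·exp(−k·t) = 0.38 → t = ln(1.080/0.38)/k = 39400 s = 10.94 h.
Distance = v·t = 0.93·39400 = 36640 m = 36.64 km.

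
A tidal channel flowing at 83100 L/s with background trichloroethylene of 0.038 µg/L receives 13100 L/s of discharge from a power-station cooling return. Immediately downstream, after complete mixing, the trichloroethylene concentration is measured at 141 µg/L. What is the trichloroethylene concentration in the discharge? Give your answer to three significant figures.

Mass balance: 83100·0.03800 + 13100·Cₑ = 96200·141.0
→ Cₑ = (96200·141.0 − 83100·0.03800) / 13100 = 1035 µg/L.

1040 µg/L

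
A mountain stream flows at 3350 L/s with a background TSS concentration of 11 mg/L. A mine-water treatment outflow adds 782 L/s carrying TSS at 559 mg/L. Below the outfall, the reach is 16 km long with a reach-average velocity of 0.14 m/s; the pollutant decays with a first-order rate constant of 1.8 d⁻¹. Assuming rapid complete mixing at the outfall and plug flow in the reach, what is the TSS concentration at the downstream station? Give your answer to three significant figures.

Conservation of mass: C = (3350·11.00 + 782.0·559.0) / 4132 = 474000/4132 = 114.7 mg/L.
Travel time t = 16·1000 / 0.14 = 114300 s = 31.75 h.
After decay, C = 114.7 × e^(−kt) = 114.7 × 0.09246 = 10.61 mg/L.

10.6 mg/L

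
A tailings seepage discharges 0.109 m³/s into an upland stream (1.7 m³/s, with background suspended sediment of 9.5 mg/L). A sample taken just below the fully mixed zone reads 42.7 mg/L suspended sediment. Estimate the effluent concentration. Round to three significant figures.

Mass balance: 1.700·9.500 + 0.1090·Cₑ = 1.809·42.70
→ Cₑ = (1.809·42.70 − 1.700·9.500) / 0.1090 = 560.5 mg/L.

560 mg/L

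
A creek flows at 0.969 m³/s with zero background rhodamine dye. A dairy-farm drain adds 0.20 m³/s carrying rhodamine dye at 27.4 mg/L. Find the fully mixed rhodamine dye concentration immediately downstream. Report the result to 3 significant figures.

4.69 mg/L

Mass balance: C = (0.9690·0 + 0.2000·27.40) / 1.169 = 5.480/1.169 = 4.688 mg/L.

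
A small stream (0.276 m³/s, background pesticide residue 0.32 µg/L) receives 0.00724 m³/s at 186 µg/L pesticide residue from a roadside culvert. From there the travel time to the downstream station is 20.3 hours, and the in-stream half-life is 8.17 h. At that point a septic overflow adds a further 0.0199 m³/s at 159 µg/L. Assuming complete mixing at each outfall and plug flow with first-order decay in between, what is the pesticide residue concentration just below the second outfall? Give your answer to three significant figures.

11.3 µg/L

After mixing, C = (0.2760·0.3200 + 0.007240·186.0) / 0.2832 = 1.435/0.2832 = 5.066 µg/L; combined flow 0.2832 m³/s.
Half-life 8.17 h → k = ln 2 / 8.17 = 0.08484 h⁻¹ = 2.036 d⁻¹.
Decay over the reach: 5.066·exp(−kt) = 5.066·0.1787 = 0.9051 µg/L.
At the second outfall, C = (0.2832·0.9051 + 0.01990·159.0) / (0.2832 + 0.01990) = 11.28 µg/L.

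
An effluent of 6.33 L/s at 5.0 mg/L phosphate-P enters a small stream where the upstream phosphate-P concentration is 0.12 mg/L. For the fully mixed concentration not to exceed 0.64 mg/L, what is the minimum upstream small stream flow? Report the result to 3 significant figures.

53.1 L/s

Set C_mix = 0.64: (Q·0.1200 + 6.330·5.000) / (Q + 6.330) = 0.64
→ Q = 6.330·(5.000 − 0.64)/(0.64 − 0.1200) = 53.07 L/s.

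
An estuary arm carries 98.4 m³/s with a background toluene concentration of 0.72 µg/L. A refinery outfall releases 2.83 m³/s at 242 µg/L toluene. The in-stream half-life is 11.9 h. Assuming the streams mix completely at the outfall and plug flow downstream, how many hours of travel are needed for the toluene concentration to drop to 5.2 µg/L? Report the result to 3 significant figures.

Flow-weighted average: C = (98.40·0.7200 + 2.830·242.0) / 101.2 = 755.7/101.2 = 7.465 µg/L.
Half-life 11.9 h → k = ln 2 / 11.9 = 0.05825 h⁻¹ = 1.398 d⁻¹.
7.465·exp(−k·t) = 5.2 → t = ln(7.465/5.2)/k = 22350 s = 6.208 h.

6.21 h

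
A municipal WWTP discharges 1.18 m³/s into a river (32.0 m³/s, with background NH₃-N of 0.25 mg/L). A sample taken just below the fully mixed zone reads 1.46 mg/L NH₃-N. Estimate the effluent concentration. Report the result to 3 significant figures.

Mass balance: 32.00·0.2500 + 1.180·Cₑ = 33.18·1.460
→ Cₑ = (33.18·1.460 − 32.00·0.2500) / 1.180 = 34.27 mg/L.

34.3 mg/L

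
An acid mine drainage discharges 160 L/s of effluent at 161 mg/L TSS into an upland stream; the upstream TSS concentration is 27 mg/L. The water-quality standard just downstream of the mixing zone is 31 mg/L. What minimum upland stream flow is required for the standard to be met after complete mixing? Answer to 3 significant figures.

5200 L/s

Set C_mix = 31: (Q·27.00 + 160.0·161.0) / (Q + 160.0) = 31
→ Q = 160.0·(161.0 − 31)/(31 − 27.00) = 5200 L/s.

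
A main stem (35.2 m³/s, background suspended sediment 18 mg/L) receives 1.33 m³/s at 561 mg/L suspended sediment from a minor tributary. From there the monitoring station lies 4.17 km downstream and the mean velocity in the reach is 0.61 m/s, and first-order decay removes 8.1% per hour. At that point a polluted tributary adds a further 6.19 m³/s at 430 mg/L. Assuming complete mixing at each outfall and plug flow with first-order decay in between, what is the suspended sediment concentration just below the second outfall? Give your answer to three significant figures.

Mixed concentration C = ΣQC/ΣQ = (35.20·18.00 + 1.330·561.0) / 36.53 = 1380/36.53 = 37.77 mg/L; combined flow 36.53 m³/s.
Travel time t = 4.17·1000 / 0.61 = 6836 s = 1.899 h.
8.1%/h lost → k = −ln(1 − 0.081) = 0.08447 h⁻¹.
After decay, C = 37.77 × e^(−kt) = 37.77 × 0.8518 = 32.17 mg/L.
Second outfall: C = (36.53·32.17 + 6.190·430.0)/42.72 = 89.82 mg/L.

89.8 mg/L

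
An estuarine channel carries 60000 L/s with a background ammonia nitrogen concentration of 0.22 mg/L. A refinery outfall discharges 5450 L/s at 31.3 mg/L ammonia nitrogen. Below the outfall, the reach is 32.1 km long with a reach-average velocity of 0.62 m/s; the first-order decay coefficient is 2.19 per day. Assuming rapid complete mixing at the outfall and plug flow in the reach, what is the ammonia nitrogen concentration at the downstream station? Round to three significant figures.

Flow-weighted average: C = (60000·0.2200 + 5450·31.30) / 65450 = 183800/65450 = 2.808 mg/L.
Travel time t = 32.1·1000 / 0.62 = 51770 s = 14.38 h.
After decay, C = 2.808 × e^(−kt) = 2.808 × 0.2692 = 0.7559 mg/L.

0.756 mg/L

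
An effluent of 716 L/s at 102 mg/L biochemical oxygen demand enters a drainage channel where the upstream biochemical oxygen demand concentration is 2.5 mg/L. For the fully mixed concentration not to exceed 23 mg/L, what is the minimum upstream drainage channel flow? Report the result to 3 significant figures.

Set C_mix = 23: (Q·2.500 + 716.0·102.0) / (Q + 716.0) = 23
→ Q = 716.0·(102.0 − 23)/(23 − 2.500) = 2759 L/s.

2760 L/s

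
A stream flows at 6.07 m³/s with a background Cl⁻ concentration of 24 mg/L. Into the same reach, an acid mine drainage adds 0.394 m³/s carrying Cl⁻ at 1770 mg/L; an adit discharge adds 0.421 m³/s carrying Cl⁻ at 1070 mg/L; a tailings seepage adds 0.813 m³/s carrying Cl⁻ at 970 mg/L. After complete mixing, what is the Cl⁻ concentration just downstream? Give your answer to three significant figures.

270 mg/L

Mass balance: C = (6.070·24.00 + 0.3940·1770 + 0.4210·1070 + 0.8130·970.0) / 7.698 = 2082/7.698 = 270.5 mg/L.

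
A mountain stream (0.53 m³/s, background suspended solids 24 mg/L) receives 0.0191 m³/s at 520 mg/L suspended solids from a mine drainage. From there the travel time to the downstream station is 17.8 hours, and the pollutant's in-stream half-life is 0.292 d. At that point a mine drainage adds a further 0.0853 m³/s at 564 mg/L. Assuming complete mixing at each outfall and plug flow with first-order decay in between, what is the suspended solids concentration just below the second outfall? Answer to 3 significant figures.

82.0 mg/L

Mass balance: C = (0.5300·24.00 + 0.01910·520.0) / 0.5491 = 22.65/0.5491 = 41.25 mg/L; combined flow 0.5491 m³/s.
Half-life 0.292 d → k = ln 2 / 0.292 = 2.374 d⁻¹.
Applying C = C₀e^(−kt): 41.25 × 0.1719 = 7.093 mg/L.
Second outfall: C = (0.5491·7.093 + 0.08530·564.0)/0.6344 = 81.97 mg/L.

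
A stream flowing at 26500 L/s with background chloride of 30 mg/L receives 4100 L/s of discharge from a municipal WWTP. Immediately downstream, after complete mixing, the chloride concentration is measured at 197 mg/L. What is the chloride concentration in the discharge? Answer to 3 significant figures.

1280 mg/L

Mass balance: 26500·30.00 + 4100·Cₑ = 30600·197.0
→ Cₑ = (30600·197.0 − 26500·30.00) / 4100 = 1276 mg/L.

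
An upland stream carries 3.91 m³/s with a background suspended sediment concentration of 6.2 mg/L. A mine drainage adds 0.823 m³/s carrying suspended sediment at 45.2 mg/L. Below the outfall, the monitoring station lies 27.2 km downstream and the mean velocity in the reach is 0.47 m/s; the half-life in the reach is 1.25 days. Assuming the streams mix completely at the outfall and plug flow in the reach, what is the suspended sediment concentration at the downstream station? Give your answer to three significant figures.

Mass balance: C = (3.910·6.200 + 0.8230·45.20) / 4.733 = 61.44/4.733 = 12.98 mg/L.
Travel time t = 27.2·1000 / 0.47 = 57870 s = 16.08 h.
Half-life 1.25 d → k = ln 2 / 1.25 = 0.5545 d⁻¹.
First-order decay: C = 12.98·exp(−k·t) = 12.98·0.6897 = 8.954 mg/L.

8.95 mg/L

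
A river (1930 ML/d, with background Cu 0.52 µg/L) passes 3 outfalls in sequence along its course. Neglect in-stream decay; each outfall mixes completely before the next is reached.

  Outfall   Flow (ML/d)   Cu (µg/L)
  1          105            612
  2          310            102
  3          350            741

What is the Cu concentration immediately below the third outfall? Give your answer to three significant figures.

After outfall 1: Q = 1930 + 105.0 = 2035 ML/d; C = (1930·0.5200 + 105.0·612.0)/2035 = 32.07 µg/L.
After outfall 2: Q = 2035 + 310.0 = 2345 ML/d; C = (2035·32.07 + 310.0·102.0)/2345 = 41.31 µg/L.
After outfall 3: Q = 2345 + 350.0 = 2695 ML/d; C = (2345·41.31 + 350.0·741.0)/2695 = 132.2 µg/L.

132 µg/L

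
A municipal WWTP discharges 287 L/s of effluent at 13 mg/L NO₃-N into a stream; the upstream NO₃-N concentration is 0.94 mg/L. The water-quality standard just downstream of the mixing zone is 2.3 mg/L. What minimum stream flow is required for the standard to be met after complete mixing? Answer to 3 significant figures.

Set C_mix = 2.3: (Q·0.9400 + 287.0·13.00) / (Q + 287.0) = 2.3
→ Q = 287.0·(13.00 − 2.3)/(2.3 − 0.9400) = 2258 L/s.

2260 L/s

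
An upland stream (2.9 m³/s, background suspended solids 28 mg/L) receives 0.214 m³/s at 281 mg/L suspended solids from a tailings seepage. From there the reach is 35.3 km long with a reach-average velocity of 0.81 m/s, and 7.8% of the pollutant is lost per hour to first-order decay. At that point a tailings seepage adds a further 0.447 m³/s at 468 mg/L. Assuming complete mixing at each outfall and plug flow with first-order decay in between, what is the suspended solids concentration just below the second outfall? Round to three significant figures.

After mixing, C = (2.900·28.00 + 0.2140·281.0) / 3.114 = 141.3/3.114 = 45.39 mg/L; combined flow 3.114 m³/s.
Travel time t = 35.3·1000 / 0.81 = 43580 s = 12.11 h.
7.8%/h lost → k = −ln(1 − 0.078) = 0.08121 h⁻¹.
Decay over the reach: 45.39·exp(−kt) = 45.39·0.3742 = 16.98 mg/L.
At the second outfall, C = (3.114·16.98 + 0.4470·468.0) / (3.114 + 0.4470) = 73.60 mg/L.

73.6 mg/L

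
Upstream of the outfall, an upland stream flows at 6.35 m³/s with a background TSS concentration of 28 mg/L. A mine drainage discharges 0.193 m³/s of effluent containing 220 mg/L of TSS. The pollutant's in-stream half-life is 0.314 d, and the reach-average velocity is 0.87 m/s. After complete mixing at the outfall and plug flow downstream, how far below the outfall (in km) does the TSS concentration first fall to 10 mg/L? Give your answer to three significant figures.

Conservation of mass: C = (6.350·28.00 + 0.1930·220.0) / 6.543 = 220.3/6.543 = 33.66 mg/L.
Half-life 0.314 d → k = ln 2 / 0.314 = 2.207 d⁻¹.
Set 33.66·exp(−k·t) = 10 → t = ln(33.66/10)/k = 47510 s = 13.20 h.
Distance = v·t = 0.87·47510 = 41330 m = 41.33 km.

41.3 km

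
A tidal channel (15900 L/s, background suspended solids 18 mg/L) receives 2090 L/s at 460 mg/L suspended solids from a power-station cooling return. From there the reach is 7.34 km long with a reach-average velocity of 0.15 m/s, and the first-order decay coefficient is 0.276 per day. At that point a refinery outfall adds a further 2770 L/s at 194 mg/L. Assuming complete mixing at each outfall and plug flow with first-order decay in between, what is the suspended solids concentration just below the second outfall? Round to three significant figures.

77.3 mg/L

Conservation of mass: C = (15900·18.00 + 2090·460.0) / 17990 = 1248000/17990 = 69.35 mg/L; combined flow 17990 L/s.
Travel time t = 7.34·1000 / 0.15 = 48930 s = 13.59 h.
Applying C = C₀e^(−kt): 69.35 × 0.8553 = 59.31 mg/L.
At the second outfall, C = (17990·59.31 + 2770·194.0) / (17990 + 2770) = 77.29 mg/L.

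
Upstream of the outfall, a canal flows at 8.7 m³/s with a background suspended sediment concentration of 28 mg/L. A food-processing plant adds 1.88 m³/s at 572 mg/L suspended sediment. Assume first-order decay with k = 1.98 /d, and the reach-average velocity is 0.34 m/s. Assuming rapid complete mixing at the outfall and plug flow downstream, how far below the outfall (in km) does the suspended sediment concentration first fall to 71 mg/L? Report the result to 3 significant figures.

8.35 km

Flow-weighted average: C = (8.700·28.00 + 1.880·572.0) / 10.58 = 1319/10.58 = 124.7 mg/L.
Set 124.7·exp(−k·t) = 71 → t = ln(124.7/71)/k = 24570 s = 6.824 h.
Distance = v·t = 0.34·24570 = 8352 m = 8.352 km.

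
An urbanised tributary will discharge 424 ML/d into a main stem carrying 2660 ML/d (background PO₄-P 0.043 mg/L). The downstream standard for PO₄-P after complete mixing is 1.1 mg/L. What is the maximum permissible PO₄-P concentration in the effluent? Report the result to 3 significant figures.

At the limit, (Qr·Cr + Qe·Cₑ)/(Qr + Qe) = 1.1:
Cₑ = (3084·1.1 − 2660·0.04300) / 424.0 = 7.731 mg/L.

7.73 mg/L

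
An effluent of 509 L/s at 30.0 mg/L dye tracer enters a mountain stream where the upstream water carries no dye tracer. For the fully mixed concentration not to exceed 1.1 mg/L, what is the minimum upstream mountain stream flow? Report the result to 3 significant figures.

13400 L/s

Set C_mix = 1.1: (Q·0 + 509.0·30.00) / (Q + 509.0) = 1.1
→ Q = 509.0·(30.00 − 1.1)/(1.1 − 0) = 13370 L/s.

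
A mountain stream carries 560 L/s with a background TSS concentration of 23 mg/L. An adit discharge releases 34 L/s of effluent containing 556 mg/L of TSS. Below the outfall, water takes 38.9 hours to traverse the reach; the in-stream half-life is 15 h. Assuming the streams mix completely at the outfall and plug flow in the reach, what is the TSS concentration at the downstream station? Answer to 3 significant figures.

Mixed concentration C = ΣQC/ΣQ = (560.0·23.00 + 34.00·556.0) / 594.0 = 31780/594.0 = 53.51 mg/L.
Half-life 15 h → k = ln 2 / 15 = 0.04621 h⁻¹ = 1.109 d⁻¹.
Applying C = C₀e^(−kt): 53.51 × 0.1657 = 8.866 mg/L.

8.87 mg/L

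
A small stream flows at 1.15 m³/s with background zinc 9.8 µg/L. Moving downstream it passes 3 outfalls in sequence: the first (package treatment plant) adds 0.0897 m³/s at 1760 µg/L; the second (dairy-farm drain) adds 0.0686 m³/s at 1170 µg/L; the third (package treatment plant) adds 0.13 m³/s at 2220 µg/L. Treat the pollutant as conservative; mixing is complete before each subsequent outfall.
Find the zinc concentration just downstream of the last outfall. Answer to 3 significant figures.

374 µg/L

After outfall 1: Q = 1.150 + 0.08970 = 1.240 m³/s; C = (1.150·9.800 + 0.08970·1760)/1.240 = 136.4 µg/L.
After outfall 2: Q = 1.240 + 0.06860 = 1.308 m³/s; C = (1.240·136.4 + 0.06860·1170)/1.308 = 190.6 µg/L.
After outfall 3: Q = 1.308 + 0.1300 = 1.438 m³/s; C = (1.308·190.6 + 0.1300·2220)/1.438 = 374.1 µg/L.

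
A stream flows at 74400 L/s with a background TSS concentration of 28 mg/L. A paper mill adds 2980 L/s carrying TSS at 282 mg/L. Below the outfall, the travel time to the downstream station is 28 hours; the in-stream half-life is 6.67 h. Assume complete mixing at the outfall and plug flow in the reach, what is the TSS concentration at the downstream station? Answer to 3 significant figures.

2.06 mg/L

Conservation of mass: C = (74400·28.00 + 2980·282.0) / 77380 = 2924000/77380 = 37.78 mg/L.
Half-life 6.67 h → k = ln 2 / 6.67 = 0.1039 h⁻¹ = 2.494 d⁻¹.
Applying C = C₀e^(−kt): 37.78 × 0.05449 = 2.059 mg/L.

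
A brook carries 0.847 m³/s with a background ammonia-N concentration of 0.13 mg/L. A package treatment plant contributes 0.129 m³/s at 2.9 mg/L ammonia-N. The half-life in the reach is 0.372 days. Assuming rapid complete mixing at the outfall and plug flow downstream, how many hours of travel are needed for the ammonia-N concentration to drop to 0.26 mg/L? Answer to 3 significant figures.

Mass balance: C = (0.8470·0.1300 + 0.1290·2.900) / 0.9760 = 0.4842/0.9760 = 0.4961 mg/L.
Half-life 0.372 d → k = ln 2 / 0.372 = 1.863 d⁻¹.
0.4961·exp(−k·t) = 0.26 → t = ln(0.4961/0.26)/k = 29960 s = 8.322 h.

8.32 h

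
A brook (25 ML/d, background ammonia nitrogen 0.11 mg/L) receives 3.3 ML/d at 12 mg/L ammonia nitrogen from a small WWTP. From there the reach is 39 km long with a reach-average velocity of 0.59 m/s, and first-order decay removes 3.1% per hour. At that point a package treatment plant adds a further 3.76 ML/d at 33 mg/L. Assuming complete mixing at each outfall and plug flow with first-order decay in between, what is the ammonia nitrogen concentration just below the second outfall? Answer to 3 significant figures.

4.61 mg/L

Flow-weighted average: C = (25.00·0.1100 + 3.300·12.00) / 28.30 = 42.35/28.30 = 1.496 mg/L; combined flow 28.30 ML/d.
Travel time t = 39·1000 / 0.59 = 66100 s = 18.36 h.
3.1%/h lost → k = −ln(1 − 0.031) = 0.03149 h⁻¹.
After decay, C = 1.496 × e^(−kt) = 1.496 × 0.5609 = 0.8394 mg/L.
Second outfall: C = (28.30·0.8394 + 3.760·33.00)/32.06 = 4.611 mg/L.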